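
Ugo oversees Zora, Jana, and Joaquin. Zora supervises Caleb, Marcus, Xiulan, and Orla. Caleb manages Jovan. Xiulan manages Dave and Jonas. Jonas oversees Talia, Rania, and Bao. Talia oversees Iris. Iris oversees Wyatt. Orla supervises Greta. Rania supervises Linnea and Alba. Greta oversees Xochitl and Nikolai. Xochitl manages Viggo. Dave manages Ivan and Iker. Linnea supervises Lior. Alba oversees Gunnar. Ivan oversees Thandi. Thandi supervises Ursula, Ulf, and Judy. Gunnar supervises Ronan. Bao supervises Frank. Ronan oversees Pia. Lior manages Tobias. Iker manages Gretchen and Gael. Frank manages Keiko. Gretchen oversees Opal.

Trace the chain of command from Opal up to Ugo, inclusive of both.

Opal -> Gretchen -> Iker -> Dave -> Xiulan -> Zora -> Ugo

Opal reports to Gretchen. Gretchen reports to Iker. Iker reports to Dave. Dave reports to Xiulan. Xiulan reports to Zora. Zora reports to Ugo. Ugo is at the top.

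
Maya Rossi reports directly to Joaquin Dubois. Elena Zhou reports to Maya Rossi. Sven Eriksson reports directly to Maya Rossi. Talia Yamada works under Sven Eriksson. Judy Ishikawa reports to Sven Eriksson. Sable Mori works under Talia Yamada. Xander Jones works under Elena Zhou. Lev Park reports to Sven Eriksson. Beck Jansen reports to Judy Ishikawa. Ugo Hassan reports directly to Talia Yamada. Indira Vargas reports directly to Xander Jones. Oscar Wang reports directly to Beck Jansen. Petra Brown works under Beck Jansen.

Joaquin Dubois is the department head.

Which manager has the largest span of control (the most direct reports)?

Direct-report counts: Joaquin Dubois has 1; Maya Rossi has 2; Sven Eriksson has 3; Judy Ishikawa has 1; Beck Jansen has 2; Talia Yamada has 2; Elena Zhou has 1; Xander Jones has 1. The largest is 3, held by Sven Eriksson.

Sven Eriksson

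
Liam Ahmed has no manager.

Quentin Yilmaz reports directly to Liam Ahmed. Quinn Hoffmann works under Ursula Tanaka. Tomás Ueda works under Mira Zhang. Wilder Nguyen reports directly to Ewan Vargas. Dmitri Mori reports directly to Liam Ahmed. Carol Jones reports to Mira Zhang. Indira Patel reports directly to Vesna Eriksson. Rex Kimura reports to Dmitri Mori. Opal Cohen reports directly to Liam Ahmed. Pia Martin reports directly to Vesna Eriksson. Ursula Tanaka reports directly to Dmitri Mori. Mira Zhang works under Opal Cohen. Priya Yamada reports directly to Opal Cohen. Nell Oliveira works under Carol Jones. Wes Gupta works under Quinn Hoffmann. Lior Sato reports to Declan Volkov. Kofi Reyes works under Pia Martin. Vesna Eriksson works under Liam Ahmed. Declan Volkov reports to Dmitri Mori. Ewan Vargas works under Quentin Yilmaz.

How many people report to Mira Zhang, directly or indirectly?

Mira Zhang directly manages Tomás Ueda, Carol Jones. Tomás Ueda has no reports. Under Carol Jones: Nell Oliveira (1). So Mira Zhang's organization is 2 direct reports plus everyone under them: 1 + 2 = 3.

3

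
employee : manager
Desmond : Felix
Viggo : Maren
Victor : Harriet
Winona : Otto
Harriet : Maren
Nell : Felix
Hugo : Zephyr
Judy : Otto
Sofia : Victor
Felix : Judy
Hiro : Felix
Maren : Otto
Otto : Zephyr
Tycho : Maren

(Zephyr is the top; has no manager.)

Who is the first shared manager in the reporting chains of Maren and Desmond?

Maren's chain of managers is Otto, Zephyr. Desmond's chain of managers is Felix, Judy, Otto, Zephyr. The first manager that appears in both chains is Otto.

Otto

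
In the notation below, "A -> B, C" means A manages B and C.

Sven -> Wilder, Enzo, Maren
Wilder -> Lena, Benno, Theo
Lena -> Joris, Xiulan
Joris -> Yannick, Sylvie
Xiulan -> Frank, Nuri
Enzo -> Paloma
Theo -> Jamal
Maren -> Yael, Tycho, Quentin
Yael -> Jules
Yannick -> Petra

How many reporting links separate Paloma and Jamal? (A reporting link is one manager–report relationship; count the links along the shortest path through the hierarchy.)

Paloma is 2 levels below Sven, and Jamal is 3 levels below Sven (their lowest common manager). The shortest path runs up from Paloma to Sven and back down to Jamal: 2 + 3 = 5 links.

5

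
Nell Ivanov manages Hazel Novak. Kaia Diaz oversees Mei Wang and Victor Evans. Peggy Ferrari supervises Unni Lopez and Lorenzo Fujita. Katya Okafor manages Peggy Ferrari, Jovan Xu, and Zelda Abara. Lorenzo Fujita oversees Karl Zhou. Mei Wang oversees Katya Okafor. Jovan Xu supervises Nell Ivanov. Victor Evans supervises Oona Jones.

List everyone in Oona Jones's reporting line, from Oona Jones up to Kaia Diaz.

Oona Jones reports to Victor Evans. Victor Evans reports to Kaia Diaz. Kaia Diaz is at the top.

Oona Jones -> Victor Evans -> Kaia Diaz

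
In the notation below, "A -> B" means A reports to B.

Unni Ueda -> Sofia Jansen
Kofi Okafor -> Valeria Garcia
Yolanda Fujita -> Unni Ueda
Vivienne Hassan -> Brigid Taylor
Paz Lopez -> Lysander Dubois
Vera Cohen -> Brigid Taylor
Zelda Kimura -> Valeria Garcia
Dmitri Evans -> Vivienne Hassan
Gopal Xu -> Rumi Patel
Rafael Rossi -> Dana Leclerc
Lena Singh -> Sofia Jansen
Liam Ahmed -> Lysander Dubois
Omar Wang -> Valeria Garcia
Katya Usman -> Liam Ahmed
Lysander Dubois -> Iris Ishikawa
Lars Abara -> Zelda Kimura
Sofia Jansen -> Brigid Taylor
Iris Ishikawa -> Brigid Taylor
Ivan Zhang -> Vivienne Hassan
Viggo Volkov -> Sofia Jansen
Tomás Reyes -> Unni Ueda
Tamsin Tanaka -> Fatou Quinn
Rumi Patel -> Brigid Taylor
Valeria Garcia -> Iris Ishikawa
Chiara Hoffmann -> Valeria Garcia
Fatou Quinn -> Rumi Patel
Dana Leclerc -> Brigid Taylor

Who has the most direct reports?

Direct-report counts: Brigid Taylor has 6; Vivienne Hassan has 2; Dana Leclerc has 1; Sofia Jansen has 3; Unni Ueda has 2; Rumi Patel has 2; Fatou Quinn has 1; Iris Ishikawa has 2; Lysander Dubois has 2; Liam Ahmed has 1; Valeria Garcia has 4; Zelda Kimura has 1. The largest is 6, held by Brigid Taylor.

Brigid Taylor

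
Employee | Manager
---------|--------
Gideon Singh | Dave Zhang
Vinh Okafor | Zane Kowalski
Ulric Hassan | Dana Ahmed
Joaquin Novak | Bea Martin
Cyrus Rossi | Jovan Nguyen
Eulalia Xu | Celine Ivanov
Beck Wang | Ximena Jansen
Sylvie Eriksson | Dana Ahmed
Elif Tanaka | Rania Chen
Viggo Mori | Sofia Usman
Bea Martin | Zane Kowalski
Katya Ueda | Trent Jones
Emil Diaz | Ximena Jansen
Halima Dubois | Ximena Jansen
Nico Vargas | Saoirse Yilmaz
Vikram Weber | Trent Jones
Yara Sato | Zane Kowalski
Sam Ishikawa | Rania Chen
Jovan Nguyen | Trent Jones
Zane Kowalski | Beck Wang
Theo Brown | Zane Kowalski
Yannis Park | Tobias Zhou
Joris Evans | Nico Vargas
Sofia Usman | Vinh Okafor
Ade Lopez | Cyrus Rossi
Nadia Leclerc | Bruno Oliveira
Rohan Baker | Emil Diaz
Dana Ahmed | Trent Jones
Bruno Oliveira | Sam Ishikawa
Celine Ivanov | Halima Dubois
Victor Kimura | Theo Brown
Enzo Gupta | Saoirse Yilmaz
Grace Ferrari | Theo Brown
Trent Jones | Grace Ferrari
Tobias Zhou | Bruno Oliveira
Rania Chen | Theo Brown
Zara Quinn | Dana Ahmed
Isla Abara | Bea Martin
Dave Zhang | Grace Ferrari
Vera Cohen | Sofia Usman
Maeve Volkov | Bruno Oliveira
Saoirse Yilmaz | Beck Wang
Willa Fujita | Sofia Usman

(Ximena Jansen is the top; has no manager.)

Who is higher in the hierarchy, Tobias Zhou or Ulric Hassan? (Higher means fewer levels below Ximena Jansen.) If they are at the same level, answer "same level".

Both Tobias Zhou and Ulric Hassan are 7 levels below Ximena Jansen.

same level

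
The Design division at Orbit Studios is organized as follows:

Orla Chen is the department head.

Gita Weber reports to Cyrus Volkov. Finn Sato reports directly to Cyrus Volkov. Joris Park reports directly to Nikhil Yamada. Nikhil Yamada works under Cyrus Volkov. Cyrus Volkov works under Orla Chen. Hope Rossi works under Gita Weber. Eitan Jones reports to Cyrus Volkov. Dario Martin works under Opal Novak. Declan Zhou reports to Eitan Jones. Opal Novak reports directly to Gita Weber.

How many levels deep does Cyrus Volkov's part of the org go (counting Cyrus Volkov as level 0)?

The longest chain under Cyrus Volkov runs Cyrus Volkov → Gita Weber → Opal Novak → Dario Martin, which is 3 levels below Cyrus Volkov.

3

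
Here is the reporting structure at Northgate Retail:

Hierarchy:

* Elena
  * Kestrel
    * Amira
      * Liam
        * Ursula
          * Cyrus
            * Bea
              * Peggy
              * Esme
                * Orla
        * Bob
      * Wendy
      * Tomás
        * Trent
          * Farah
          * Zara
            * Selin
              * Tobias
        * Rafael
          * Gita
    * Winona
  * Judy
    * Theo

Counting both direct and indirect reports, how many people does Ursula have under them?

5

Ursula directly manages Cyrus. Under Cyrus: Bea, Esme, Orla, Peggy (4). That's 5 in total.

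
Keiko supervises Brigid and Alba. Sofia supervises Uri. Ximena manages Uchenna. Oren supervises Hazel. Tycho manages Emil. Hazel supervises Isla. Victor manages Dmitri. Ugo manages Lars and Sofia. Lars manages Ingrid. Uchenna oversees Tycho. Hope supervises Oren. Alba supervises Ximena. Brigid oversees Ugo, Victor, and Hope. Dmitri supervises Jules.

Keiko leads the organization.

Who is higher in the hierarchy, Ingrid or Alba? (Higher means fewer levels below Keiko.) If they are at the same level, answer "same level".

Alba

Ingrid is 4 levels below Keiko; Alba is 1. Alba is higher.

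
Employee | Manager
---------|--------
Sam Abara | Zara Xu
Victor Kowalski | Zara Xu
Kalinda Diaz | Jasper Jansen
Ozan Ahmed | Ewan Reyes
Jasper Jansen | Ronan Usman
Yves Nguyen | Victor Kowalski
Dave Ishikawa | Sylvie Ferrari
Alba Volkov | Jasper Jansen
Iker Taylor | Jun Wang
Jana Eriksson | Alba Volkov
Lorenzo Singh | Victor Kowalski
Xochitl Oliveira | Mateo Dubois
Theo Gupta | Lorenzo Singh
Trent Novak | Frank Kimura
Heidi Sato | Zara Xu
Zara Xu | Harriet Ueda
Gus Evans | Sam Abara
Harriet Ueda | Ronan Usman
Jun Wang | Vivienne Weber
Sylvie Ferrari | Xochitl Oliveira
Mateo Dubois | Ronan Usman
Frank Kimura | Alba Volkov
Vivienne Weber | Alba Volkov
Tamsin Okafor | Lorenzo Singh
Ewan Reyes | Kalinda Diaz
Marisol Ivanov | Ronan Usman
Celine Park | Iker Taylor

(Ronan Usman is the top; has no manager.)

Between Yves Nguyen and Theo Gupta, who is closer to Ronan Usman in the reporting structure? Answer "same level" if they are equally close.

Yves Nguyen is 4 levels below Ronan Usman; Theo Gupta is 5. Yves Nguyen is higher.

Yves Nguyen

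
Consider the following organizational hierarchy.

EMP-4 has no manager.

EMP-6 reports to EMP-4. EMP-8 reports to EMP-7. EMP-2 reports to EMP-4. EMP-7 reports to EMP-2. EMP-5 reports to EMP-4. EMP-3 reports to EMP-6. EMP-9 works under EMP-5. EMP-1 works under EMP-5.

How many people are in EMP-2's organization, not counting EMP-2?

EMP-2 directly manages EMP-7. Under EMP-7: EMP-8 (1). That's 2 in total.

2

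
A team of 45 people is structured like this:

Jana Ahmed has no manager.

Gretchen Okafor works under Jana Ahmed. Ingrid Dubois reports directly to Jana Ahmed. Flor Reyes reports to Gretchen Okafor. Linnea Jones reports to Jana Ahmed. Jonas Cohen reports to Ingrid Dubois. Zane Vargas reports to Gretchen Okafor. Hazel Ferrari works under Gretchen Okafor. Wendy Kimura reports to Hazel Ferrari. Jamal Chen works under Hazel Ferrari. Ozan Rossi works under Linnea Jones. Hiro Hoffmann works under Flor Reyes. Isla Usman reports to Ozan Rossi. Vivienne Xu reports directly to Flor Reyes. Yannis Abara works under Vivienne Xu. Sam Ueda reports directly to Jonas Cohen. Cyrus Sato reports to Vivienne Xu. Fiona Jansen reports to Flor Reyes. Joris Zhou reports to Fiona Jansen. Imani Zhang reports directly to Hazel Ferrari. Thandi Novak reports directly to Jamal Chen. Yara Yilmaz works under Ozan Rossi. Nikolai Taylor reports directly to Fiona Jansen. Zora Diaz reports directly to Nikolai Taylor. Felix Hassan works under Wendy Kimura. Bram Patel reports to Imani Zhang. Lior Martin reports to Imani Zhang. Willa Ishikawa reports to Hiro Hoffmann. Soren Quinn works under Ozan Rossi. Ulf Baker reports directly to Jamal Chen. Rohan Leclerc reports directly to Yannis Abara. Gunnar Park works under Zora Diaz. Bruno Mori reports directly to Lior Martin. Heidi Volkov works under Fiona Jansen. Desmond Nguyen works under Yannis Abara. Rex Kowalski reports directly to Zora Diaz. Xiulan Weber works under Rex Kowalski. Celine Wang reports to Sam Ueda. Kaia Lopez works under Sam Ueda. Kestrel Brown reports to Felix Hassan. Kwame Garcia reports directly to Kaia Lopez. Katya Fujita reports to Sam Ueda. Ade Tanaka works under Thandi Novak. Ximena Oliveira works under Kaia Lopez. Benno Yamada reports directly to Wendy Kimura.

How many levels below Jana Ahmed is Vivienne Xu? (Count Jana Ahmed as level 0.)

Chain from Vivienne Xu up to Jana Ahmed: Vivienne Xu → Flor Reyes → Gretchen Okafor → Jana Ahmed. That is 3 steps up, so Vivienne Xu is 3 levels below Jana Ahmed.

3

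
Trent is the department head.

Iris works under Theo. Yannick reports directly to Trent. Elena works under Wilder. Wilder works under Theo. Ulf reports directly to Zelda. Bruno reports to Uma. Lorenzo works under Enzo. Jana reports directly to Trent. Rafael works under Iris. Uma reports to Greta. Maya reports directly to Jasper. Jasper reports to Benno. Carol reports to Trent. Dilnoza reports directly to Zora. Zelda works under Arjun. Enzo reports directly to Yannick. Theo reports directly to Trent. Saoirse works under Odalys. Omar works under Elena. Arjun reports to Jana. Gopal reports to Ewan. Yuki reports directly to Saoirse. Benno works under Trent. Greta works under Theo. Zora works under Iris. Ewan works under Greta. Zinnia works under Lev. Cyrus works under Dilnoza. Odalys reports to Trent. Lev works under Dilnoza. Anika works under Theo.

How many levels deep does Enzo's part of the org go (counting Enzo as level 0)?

1

The longest chain under Enzo runs Enzo → Lorenzo, which is 1 level below Enzo.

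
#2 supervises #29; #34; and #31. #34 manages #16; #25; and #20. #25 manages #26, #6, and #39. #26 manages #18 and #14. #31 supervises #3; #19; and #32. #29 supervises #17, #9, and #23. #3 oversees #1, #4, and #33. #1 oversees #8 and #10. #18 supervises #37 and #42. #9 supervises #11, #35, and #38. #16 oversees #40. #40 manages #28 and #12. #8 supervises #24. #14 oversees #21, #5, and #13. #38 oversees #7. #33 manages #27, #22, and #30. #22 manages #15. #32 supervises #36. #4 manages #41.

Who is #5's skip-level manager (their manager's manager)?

#26

#5 reports to #14, and #14 reports to #26. So #5's skip-level manager is #26.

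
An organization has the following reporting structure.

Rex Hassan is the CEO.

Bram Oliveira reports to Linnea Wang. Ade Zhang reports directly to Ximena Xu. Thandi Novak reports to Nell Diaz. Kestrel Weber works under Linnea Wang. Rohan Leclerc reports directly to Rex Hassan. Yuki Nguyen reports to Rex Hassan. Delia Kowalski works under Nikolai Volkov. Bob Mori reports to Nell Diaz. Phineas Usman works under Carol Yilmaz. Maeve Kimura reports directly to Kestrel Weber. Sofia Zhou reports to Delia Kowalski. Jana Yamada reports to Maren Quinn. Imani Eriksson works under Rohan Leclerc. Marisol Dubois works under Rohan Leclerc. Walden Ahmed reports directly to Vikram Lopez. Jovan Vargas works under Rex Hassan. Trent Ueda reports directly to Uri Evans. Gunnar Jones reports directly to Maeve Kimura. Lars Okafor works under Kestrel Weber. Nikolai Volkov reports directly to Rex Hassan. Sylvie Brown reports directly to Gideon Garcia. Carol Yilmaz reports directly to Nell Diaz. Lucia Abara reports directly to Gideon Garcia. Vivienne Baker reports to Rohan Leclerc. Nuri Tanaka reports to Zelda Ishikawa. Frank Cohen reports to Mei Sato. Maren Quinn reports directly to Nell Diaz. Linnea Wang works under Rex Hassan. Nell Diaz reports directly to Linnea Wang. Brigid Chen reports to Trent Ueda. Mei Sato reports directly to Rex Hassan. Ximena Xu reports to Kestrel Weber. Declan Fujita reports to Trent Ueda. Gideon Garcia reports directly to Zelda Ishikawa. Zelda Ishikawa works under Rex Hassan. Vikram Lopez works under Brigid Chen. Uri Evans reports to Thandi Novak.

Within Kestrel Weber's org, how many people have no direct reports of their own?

3

The people in Kestrel Weber's organization with no one reporting to them are Lars Okafor, Ade Zhang, Gunnar Jones. That is 3.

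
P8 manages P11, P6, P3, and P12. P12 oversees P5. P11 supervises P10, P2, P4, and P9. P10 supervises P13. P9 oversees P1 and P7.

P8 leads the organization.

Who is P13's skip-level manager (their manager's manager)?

P13 reports to P10, and P10 reports to P11. So P13's skip-level manager is P11.

P11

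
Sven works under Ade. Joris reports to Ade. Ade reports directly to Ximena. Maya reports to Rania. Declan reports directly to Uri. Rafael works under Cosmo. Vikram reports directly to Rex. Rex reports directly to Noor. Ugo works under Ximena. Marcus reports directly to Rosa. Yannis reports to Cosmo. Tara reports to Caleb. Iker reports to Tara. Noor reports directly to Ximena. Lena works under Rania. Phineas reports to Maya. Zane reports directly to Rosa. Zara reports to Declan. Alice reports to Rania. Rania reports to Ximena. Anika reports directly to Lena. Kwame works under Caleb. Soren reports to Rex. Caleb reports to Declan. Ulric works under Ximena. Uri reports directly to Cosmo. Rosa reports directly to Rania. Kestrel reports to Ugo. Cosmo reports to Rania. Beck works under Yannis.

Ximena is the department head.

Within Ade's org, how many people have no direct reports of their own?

2

The people in Ade's organization with no one reporting to them are Joris, Sven. That is 2.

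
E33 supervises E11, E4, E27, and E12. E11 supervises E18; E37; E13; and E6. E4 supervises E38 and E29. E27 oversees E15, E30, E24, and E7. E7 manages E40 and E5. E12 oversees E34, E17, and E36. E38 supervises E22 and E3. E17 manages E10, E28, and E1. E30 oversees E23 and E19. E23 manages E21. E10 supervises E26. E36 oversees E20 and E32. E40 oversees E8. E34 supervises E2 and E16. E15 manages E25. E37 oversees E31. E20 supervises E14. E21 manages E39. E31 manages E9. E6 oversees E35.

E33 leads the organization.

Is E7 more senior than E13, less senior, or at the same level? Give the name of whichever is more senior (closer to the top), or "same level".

Both E7 and E13 are 2 levels below E33.

same level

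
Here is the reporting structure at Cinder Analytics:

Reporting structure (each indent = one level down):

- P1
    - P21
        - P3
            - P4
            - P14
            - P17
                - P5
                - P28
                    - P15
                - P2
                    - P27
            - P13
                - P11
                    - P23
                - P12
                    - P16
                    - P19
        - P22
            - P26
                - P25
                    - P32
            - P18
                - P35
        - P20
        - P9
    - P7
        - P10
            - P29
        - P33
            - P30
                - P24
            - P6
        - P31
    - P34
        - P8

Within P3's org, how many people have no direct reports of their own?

The people in P3's organization with no one reporting to them are P19, P16, P23, P27, P15, P5, P14, P4. That is 8.

8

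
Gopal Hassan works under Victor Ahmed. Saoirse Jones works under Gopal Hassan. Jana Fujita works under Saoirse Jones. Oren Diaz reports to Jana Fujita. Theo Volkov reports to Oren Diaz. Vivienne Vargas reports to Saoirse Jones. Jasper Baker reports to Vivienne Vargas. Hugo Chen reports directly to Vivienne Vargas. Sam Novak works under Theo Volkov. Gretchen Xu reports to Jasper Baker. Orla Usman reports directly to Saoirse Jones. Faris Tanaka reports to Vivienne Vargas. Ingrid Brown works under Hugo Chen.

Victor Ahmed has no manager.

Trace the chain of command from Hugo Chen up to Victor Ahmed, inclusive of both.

Hugo Chen -> Vivienne Vargas -> Saoirse Jones -> Gopal Hassan -> Victor Ahmed

Hugo Chen reports to Vivienne Vargas. Vivienne Vargas reports to Saoirse Jones. Saoirse Jones reports to Gopal Hassan. Gopal Hassan reports to Victor Ahmed. Victor Ahmed is at the top.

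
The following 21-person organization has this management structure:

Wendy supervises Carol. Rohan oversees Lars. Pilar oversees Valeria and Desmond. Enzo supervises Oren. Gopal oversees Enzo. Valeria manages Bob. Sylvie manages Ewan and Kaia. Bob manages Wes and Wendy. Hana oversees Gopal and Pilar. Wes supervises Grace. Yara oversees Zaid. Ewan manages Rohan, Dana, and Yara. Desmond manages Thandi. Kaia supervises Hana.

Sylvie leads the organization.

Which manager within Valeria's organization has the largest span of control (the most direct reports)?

Bob

Direct-report counts within Valeria's organization: Valeria has 1; Bob has 2; Wendy has 1; Wes has 1. The largest is 2, held by Bob.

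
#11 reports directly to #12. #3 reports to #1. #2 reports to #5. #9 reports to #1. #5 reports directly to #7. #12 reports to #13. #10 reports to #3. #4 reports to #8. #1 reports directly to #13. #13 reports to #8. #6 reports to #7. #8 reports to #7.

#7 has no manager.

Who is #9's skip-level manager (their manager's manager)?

#9 reports to #1, and #1 reports to #13. So #9's skip-level manager is #13.

#13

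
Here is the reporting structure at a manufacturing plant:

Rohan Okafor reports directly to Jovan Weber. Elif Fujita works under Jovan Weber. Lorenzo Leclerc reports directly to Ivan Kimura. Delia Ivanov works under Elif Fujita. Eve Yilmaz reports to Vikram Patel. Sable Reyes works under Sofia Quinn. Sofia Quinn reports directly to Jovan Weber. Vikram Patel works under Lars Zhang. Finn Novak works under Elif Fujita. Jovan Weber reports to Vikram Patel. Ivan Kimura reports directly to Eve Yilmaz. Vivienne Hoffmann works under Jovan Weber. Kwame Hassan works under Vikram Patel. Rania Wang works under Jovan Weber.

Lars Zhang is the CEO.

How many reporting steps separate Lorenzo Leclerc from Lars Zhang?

4

Chain from Lorenzo Leclerc up to Lars Zhang: Lorenzo Leclerc → Ivan Kimura → Eve Yilmaz → Vikram Patel → Lars Zhang. That is 4 steps up, so Lorenzo Leclerc is 4 levels below Lars Zhang.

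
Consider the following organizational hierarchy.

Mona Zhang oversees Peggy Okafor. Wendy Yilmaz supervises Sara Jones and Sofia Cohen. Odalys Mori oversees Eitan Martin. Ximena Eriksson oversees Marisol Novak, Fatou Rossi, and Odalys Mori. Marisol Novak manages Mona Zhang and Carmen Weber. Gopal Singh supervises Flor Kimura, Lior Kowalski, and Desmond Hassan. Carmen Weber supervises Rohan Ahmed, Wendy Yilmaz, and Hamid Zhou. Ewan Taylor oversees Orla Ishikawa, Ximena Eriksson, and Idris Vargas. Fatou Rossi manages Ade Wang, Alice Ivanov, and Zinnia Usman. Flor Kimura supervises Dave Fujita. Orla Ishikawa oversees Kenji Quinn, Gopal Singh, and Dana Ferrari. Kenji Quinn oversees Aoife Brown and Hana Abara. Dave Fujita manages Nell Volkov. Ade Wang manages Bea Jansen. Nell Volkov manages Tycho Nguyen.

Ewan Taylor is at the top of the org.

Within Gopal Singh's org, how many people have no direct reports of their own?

The people in Gopal Singh's organization with no one reporting to them are Desmond Hassan, Lior Kowalski, Tycho Nguyen. That is 3.

3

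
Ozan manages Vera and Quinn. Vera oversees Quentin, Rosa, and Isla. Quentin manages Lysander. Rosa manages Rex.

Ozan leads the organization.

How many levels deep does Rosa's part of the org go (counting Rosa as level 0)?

The longest chain under Rosa runs Rosa → Rex, which is 1 level below Rosa.

1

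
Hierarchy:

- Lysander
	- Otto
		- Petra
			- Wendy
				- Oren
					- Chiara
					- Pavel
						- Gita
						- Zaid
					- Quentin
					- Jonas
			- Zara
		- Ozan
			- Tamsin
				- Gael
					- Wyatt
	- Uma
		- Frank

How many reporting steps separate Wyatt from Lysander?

Chain from Wyatt up to Lysander: Wyatt → Gael → Tamsin → Ozan → Otto → Lysander. That is 5 steps up, so Wyatt is 5 levels below Lysander.

5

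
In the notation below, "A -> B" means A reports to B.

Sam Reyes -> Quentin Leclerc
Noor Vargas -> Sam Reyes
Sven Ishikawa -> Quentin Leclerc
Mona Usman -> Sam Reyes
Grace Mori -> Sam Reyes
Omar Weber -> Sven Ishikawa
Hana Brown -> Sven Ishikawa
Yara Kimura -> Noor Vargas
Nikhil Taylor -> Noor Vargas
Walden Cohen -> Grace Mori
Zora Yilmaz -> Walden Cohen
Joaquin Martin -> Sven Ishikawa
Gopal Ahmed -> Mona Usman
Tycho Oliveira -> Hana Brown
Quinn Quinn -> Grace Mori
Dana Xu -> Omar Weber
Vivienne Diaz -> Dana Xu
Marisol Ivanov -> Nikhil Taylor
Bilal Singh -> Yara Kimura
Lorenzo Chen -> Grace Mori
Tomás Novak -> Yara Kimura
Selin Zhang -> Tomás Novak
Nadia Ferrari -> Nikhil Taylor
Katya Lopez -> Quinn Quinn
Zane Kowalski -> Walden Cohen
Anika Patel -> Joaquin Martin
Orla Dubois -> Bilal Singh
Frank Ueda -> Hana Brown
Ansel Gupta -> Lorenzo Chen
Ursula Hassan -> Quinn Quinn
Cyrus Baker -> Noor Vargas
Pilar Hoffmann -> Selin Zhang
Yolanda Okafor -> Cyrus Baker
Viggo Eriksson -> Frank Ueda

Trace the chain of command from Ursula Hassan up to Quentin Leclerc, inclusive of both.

Ursula Hassan -> Quinn Quinn -> Grace Mori -> Sam Reyes -> Quentin Leclerc

Ursula Hassan reports to Quinn Quinn. Quinn Quinn reports to Grace Mori. Grace Mori reports to Sam Reyes. Sam Reyes reports to Quentin Leclerc. Quentin Leclerc is at the top.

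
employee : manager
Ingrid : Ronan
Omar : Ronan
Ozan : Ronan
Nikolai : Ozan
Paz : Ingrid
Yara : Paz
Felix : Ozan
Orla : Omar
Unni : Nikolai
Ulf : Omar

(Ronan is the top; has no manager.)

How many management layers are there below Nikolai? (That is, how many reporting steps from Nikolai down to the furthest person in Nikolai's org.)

The longest chain under Nikolai runs Nikolai → Unni, which is 1 level below Nikolai.

1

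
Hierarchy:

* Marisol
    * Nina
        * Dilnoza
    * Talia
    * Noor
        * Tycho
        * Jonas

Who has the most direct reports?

Marisol

Direct-report counts: Marisol has 3; Noor has 2; Nina has 1. The largest is 3, held by Marisol.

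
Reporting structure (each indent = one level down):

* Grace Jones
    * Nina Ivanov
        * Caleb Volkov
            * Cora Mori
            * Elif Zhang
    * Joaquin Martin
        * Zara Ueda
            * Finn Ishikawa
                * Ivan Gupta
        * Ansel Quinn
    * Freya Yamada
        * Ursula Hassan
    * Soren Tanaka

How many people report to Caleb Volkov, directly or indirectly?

Caleb Volkov directly manages Cora Mori, Elif Zhang. Cora Mori has no reports. Elif Zhang has no reports. So Caleb Volkov's organization is 2 direct reports plus everyone under them: 1 + 1 = 2.

2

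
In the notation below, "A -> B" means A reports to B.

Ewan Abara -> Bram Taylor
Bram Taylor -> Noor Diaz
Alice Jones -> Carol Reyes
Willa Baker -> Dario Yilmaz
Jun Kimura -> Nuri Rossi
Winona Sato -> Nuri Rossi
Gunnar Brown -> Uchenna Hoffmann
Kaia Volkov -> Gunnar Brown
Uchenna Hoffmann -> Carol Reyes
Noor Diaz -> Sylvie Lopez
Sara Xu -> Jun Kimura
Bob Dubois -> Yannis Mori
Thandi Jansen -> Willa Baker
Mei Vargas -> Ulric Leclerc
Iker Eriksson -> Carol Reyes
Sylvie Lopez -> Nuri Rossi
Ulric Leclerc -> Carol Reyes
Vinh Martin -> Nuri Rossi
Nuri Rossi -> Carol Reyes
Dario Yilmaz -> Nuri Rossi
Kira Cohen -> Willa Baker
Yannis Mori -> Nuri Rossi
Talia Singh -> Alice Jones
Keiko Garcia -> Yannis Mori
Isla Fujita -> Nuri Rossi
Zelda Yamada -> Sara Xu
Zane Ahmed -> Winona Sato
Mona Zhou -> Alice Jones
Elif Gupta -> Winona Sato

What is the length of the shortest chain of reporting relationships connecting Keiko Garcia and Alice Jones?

4

Keiko Garcia is 3 levels below Carol Reyes, and Alice Jones is 1 level below Carol Reyes (their lowest common manager). The shortest path runs up from Keiko Garcia to Carol Reyes and back down to Alice Jones: 3 + 1 = 4 links.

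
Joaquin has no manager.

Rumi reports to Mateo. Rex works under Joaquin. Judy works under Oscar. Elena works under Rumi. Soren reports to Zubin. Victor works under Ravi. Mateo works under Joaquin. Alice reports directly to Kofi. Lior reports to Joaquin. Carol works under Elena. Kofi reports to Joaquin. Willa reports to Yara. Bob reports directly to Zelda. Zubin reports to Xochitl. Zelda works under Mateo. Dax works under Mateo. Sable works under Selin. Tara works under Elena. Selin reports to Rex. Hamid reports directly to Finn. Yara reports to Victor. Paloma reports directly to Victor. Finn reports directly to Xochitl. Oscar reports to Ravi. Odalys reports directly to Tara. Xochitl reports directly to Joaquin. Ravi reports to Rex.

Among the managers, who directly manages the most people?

Joaquin

Direct-report counts: Joaquin has 5; Xochitl has 2; Finn has 1; Zubin has 1; Kofi has 1; Mateo has 3; Zelda has 1; Rumi has 1; Elena has 2; Tara has 1; Rex has 2; Ravi has 2; Oscar has 1; Victor has 2; Yara has 1; Selin has 1. The largest is 5, held by Joaquin.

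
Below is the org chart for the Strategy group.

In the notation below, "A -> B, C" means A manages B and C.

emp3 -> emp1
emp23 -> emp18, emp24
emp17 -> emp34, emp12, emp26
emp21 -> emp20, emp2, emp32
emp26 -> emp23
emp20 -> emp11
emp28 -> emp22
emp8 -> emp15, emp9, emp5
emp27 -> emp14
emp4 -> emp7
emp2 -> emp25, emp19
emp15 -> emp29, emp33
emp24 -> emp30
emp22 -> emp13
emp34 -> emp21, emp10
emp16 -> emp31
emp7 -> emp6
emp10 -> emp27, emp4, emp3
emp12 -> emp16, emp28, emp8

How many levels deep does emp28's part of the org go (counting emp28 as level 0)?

The longest chain under emp28 runs emp28 → emp22 → emp13, which is 2 levels below emp28.

2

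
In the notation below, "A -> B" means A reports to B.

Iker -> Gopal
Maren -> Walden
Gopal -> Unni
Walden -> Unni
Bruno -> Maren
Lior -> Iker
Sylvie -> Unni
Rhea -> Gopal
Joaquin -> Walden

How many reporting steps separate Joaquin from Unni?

Chain from Joaquin up to Unni: Joaquin → Walden → Unni. That is 2 steps up, so Joaquin is 2 levels below Unni.

2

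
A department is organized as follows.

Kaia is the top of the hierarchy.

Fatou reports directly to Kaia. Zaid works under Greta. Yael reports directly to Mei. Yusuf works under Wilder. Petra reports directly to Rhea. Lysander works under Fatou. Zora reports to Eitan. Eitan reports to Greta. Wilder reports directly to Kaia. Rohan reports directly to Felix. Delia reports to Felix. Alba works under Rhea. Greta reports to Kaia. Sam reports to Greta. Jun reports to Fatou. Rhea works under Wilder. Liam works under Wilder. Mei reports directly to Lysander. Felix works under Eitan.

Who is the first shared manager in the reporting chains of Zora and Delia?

Eitan

Zora's chain of managers is Eitan, Greta, Kaia. Delia's chain of managers is Felix, Eitan, Greta, Kaia. The first manager that appears in both chains is Eitan.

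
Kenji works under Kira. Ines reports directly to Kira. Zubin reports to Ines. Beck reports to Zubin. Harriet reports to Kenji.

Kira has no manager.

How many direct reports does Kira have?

Kira directly manages Kenji, Ines. That is 2 direct reports.

2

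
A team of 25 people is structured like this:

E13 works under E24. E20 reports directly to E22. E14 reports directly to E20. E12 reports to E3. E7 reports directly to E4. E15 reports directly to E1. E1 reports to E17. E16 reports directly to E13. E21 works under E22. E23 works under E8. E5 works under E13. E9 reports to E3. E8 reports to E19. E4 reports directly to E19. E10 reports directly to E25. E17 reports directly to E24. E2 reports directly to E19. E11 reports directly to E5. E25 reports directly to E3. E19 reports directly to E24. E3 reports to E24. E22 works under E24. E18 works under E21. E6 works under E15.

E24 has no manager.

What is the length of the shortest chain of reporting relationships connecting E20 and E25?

E20 is 2 levels below E24, and E25 is 2 levels below E24 (their lowest common manager). The shortest path runs up from E20 to E24 and back down to E25: 2 + 2 = 4 links.

4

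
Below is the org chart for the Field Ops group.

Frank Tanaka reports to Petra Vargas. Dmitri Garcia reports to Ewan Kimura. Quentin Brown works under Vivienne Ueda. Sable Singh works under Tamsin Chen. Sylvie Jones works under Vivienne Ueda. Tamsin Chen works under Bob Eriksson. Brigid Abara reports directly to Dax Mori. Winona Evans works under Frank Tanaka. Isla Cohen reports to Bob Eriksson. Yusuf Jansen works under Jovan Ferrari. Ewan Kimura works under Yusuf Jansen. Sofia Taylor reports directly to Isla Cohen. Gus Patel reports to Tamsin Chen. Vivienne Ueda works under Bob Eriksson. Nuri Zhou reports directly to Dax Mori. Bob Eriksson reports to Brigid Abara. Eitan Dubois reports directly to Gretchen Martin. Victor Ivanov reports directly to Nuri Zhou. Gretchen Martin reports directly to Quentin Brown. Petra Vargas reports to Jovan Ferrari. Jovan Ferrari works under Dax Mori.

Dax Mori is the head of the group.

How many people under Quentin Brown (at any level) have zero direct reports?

1

The only person in Quentin Brown's organization with no one reporting to them is Eitan Dubois. That is 1.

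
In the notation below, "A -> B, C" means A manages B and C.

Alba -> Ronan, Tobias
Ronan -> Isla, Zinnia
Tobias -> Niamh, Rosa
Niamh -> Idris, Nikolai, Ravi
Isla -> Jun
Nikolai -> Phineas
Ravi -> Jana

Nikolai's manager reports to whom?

Nikolai reports to Niamh, and Niamh reports to Tobias. So Nikolai's skip-level manager is Tobias.

Tobias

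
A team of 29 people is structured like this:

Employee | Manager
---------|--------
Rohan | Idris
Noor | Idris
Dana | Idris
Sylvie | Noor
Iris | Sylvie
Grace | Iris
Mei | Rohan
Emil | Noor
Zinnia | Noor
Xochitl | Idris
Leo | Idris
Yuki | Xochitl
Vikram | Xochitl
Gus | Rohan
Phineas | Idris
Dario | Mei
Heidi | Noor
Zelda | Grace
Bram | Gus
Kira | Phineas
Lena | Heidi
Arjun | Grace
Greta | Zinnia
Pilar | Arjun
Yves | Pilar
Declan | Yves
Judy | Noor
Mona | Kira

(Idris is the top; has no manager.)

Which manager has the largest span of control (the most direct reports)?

Direct-report counts: Idris has 6; Phineas has 1; Kira has 1; Xochitl has 2; Noor has 5; Heidi has 1; Zinnia has 1; Sylvie has 1; Iris has 1; Grace has 2; Arjun has 1; Pilar has 1; Yves has 1; Rohan has 2; Gus has 1; Mei has 1. The largest is 6, held by Idris.

Idris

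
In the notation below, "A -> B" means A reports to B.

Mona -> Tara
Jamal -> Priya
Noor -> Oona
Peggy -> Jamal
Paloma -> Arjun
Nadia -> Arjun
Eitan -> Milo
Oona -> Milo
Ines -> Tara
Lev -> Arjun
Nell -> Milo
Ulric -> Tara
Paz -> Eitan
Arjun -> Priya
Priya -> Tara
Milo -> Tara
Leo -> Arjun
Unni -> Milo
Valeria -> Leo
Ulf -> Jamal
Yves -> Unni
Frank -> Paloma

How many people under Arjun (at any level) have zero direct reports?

4

The people in Arjun's organization with no one reporting to them are Lev, Nadia, Valeria, Frank. That is 4.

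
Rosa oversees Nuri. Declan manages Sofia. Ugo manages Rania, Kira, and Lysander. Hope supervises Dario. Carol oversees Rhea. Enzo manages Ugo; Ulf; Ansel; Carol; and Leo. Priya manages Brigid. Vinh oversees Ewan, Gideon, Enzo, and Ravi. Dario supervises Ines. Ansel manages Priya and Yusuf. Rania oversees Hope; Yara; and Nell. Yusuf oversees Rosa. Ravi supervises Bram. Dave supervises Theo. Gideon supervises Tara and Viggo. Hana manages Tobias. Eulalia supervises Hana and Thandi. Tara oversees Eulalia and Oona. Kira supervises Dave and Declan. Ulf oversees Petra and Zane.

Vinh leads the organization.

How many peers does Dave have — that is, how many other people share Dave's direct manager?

1

Dave reports to Kira. Kira's other direct reports are Declan — 1 peer.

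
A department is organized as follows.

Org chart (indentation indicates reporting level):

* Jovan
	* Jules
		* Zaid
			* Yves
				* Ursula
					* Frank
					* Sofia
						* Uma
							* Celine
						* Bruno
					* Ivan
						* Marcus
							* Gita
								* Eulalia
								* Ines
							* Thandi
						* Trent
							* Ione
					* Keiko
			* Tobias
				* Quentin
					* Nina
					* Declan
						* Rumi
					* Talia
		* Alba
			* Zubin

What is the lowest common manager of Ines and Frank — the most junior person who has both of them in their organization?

Ursula

Ines's chain of managers is Gita, Marcus, Ivan, Ursula, Yves, Zaid, Jules, Jovan. Frank's chain of managers is Ursula, Yves, Zaid, Jules, Jovan. The first manager that appears in both chains is Ursula.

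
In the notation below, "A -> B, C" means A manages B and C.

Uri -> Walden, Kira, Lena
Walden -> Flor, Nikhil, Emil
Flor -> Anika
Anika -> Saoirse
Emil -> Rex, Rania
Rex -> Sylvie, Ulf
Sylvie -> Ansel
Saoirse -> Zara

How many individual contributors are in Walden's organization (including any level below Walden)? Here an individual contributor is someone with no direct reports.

The people in Walden's organization with no one reporting to them are Rania, Ulf, Ansel, Nikhil, Zara. That is 5.

5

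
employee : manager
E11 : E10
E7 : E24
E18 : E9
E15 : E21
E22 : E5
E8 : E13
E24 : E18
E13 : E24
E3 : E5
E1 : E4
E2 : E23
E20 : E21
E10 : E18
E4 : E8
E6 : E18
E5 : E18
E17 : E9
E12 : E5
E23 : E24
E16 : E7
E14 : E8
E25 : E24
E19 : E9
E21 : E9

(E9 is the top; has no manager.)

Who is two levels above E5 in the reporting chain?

E9

E5 reports to E18, and E18 reports to E9. So E5's skip-level manager is E9.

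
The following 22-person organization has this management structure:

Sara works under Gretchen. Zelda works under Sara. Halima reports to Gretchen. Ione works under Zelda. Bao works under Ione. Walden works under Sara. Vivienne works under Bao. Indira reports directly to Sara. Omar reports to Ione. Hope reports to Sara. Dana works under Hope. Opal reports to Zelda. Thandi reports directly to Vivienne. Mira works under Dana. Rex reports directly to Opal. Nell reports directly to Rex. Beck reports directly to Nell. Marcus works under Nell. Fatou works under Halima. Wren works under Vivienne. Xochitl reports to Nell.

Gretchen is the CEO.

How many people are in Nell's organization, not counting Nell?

Nell directly manages Beck, Marcus, Xochitl. Beck has no reports. Marcus has no reports. Xochitl has no reports. So Nell's organization is 3 direct reports plus everyone under them: 1 + 1 + 1 = 3.

3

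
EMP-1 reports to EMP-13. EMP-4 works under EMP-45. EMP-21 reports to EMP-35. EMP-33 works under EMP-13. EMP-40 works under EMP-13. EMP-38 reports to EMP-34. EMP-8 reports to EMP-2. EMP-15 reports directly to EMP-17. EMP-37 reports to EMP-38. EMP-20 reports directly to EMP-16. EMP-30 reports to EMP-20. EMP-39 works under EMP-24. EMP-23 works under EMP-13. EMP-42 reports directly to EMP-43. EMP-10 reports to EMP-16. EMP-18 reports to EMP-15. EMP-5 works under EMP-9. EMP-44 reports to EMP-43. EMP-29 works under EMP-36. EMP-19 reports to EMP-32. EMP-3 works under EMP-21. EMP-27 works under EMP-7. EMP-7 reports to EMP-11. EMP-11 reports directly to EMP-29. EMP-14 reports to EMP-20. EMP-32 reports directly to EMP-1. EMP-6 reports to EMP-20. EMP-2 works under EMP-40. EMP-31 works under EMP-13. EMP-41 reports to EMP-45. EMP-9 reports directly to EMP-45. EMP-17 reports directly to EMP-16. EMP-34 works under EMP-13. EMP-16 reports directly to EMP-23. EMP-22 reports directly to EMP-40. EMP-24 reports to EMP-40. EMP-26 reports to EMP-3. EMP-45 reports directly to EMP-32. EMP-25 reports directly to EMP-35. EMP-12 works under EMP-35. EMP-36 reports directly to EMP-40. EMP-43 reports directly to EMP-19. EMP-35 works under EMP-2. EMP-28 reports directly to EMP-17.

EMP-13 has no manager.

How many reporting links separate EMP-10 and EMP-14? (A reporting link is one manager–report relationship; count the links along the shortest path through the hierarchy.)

3

EMP-10 is 1 level below EMP-16, and EMP-14 is 2 levels below EMP-16 (their lowest common manager). The shortest path runs up from EMP-10 to EMP-16 and back down to EMP-14: 1 + 2 = 3 links.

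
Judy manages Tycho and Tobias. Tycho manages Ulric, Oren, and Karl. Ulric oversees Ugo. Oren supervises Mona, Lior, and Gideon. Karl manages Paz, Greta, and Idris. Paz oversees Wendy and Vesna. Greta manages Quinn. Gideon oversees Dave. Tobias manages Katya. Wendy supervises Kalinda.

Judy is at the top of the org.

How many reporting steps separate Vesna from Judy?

Chain from Vesna up to Judy: Vesna → Paz → Karl → Tycho → Judy. That is 4 steps up, so Vesna is 4 levels below Judy.

4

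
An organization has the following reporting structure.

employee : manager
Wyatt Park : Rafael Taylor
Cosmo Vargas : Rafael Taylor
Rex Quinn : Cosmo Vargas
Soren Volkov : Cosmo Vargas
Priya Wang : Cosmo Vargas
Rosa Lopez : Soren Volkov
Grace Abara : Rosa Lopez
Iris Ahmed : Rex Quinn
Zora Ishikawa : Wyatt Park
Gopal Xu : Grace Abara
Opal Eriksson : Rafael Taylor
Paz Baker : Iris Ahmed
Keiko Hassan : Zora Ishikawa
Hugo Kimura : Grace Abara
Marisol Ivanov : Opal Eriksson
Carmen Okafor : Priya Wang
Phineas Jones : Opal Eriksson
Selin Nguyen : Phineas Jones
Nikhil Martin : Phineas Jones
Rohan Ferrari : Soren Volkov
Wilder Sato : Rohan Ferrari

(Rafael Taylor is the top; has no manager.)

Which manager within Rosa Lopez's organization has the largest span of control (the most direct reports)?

Grace Abara

Direct-report counts within Rosa Lopez's organization: Rosa Lopez has 1; Grace Abara has 2. The largest is 2, held by Grace Abara.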